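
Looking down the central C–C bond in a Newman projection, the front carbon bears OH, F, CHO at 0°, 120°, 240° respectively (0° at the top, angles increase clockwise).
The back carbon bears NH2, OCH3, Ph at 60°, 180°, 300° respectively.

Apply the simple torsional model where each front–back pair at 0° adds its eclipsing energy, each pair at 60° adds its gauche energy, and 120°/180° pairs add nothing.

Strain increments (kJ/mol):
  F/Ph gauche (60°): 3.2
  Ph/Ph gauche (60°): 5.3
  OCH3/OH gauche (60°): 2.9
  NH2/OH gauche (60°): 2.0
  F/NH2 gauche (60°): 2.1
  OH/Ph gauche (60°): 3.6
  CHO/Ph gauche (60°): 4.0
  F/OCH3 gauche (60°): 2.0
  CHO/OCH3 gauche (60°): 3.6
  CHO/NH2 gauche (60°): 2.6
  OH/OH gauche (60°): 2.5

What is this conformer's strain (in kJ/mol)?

17.3 kJ/mol

This conformer (staggered): OH–NH2 gauche, OH–Ph gauche, F–NH2 gauche, F–OCH3 gauche, CHO–OCH3 gauche, CHO–Ph gauche; 2.0 + 3.6 + 2.1 + 2.0 + 3.6 + 4.0 = 17.3 kJ/mol.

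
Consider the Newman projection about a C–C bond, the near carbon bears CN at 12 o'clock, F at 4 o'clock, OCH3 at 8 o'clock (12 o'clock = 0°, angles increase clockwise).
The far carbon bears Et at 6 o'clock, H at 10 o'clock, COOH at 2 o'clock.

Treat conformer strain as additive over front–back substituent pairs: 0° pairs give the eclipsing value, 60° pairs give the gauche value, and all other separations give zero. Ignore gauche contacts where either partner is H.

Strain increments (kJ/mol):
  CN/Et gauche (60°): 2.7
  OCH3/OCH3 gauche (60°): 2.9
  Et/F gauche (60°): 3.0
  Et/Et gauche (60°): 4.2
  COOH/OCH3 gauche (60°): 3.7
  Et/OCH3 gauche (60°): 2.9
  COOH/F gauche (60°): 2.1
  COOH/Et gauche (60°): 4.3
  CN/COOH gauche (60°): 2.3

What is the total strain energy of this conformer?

10.3 kJ/mol

This conformer is staggered. CN at 0° is gauche with COOH at 60° (2.3); F at 120° is gauche with Et at 180° (3.0); F at 120° is gauche with COOH at 60° (2.1); OCH3 at 240° is gauche with Et at 180° (2.9). Total 10.3 kJ/mol.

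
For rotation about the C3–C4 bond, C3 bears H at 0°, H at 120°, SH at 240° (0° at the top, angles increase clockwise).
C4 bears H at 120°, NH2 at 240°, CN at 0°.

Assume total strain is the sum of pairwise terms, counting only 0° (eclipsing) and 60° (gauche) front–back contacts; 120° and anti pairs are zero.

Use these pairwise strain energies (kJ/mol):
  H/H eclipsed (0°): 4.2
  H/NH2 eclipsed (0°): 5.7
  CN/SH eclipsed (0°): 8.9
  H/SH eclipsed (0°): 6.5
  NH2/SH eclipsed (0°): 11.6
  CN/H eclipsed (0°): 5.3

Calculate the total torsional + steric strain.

21.1 kJ/mol

This conformer (eclipsed): H–CN eclipsed, H–H eclipsed, SH–NH2 eclipsed; 5.3 + 4.2 + 11.6 = 21.1 kJ/mol.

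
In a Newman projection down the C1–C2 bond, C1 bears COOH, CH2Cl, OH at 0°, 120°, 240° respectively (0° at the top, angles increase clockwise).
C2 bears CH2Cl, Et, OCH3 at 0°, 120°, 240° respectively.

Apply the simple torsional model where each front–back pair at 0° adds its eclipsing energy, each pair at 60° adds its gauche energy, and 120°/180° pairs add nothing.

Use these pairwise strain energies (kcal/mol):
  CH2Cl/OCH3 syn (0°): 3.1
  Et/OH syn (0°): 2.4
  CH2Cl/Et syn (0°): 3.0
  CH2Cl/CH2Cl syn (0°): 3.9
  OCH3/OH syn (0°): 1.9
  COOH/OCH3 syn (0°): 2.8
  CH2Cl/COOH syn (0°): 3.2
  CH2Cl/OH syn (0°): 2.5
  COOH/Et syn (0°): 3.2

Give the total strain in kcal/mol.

This conformer is eclipsed. COOH at 0° is eclipsed with CH2Cl at 0° (3.2); CH2Cl at 120° is eclipsed with Et at 120° (3.0); OH at 240° is eclipsed with OCH3 at 240° (1.9). Total 8.1 kcal/mol.

8.1 kcal/mol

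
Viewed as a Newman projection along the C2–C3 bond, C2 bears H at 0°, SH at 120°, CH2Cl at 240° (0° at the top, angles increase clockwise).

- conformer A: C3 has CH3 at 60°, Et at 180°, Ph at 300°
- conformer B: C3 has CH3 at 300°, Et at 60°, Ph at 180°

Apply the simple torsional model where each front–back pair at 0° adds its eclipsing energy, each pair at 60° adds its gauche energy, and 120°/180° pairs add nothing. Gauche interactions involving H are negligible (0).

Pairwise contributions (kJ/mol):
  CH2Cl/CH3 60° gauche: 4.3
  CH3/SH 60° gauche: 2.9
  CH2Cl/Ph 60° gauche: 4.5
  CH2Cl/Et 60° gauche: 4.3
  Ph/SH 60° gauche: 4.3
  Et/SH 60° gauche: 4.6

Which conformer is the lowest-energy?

A

A is staggered. SH at 120° is gauche with CH3 at 60° (2.9); SH at 120° is gauche with Et at 180° (4.6); CH2Cl at 240° is gauche with Et at 180° (4.3); CH2Cl at 240° is gauche with Ph at 300° (4.5). Total 16.3 kJ/mol.
B is staggered. SH at 120° is gauche with Et at 60° (4.6); SH at 120° is gauche with Ph at 180° (4.3); CH2Cl at 240° is gauche with CH3 at 300° (4.3); CH2Cl at 240° is gauche with Ph at 180° (4.5). Total 17.7 kJ/mol.
A has the lowest total (16.3 kJ/mol).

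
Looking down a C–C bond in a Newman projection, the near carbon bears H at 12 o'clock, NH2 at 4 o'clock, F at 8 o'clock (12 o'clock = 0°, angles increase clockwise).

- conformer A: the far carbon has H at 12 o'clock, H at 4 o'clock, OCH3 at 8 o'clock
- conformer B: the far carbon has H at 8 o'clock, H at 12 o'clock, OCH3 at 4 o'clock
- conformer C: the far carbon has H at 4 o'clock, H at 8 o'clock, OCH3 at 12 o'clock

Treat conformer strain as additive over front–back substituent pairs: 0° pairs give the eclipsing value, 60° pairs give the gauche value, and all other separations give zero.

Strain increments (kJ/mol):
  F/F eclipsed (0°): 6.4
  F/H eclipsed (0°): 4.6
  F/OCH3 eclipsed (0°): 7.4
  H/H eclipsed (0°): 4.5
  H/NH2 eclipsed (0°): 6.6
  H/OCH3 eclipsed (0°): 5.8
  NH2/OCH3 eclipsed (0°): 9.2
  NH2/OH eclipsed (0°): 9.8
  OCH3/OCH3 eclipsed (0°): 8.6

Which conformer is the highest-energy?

A

A is eclipsed. H at 0° is eclipsed with H at 0° (4.5); NH2 at 120° is eclipsed with H at 120° (6.6); F at 240° is eclipsed with OCH3 at 240° (7.4). Total 18.5 kJ/mol.
B is eclipsed. H at 0° is eclipsed with H at 0° (4.5); NH2 at 120° is eclipsed with OCH3 at 120° (9.2); F at 240° is eclipsed with H at 240° (4.6). Total 18.3 kJ/mol.
C is eclipsed. H at 0° is eclipsed with OCH3 at 0° (5.8); NH2 at 120° is eclipsed with H at 120° (6.6); F at 240° is eclipsed with H at 240° (4.6). Total 17.0 kJ/mol.
A has the highest total (18.5 kJ/mol).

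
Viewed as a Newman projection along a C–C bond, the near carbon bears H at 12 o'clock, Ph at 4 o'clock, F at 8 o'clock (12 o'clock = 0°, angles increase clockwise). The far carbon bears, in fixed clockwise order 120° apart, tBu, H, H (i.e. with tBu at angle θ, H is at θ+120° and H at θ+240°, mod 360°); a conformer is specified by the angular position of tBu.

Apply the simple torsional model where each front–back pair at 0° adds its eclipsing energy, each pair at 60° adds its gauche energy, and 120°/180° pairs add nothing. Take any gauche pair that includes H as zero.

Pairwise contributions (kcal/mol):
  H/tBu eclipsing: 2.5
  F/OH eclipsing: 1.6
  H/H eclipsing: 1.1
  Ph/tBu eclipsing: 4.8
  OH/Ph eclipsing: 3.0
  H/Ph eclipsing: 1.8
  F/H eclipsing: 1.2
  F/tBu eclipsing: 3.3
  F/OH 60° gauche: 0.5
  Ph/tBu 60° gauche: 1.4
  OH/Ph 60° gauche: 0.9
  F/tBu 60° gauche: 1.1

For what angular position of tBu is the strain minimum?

300°

tBu at 0° (eclipsed): H(0°)/tBu(0°) eclipsed 2.5; Ph(120°)/H(120°) eclipsed 1.8; F(240°)/H(240°) eclipsed 1.2 → 5.5 kcal/mol.
tBu at 60° (staggered): Ph(120°)/tBu(60°) gauche 1.4 → 1.4 kcal/mol.
tBu at 120° (eclipsed): H(0°)/H(0°) eclipsed 1.1; Ph(120°)/tBu(120°) eclipsed 4.8; F(240°)/H(240°) eclipsed 1.2 → 7.1 kcal/mol.
tBu at 180° (staggered): Ph(120°)/tBu(180°) gauche 1.4; F(240°)/tBu(180°) gauche 1.1 → 2.5 kcal/mol.
tBu at 240° (eclipsed): H(0°)/H(0°) eclipsed 1.1; Ph(120°)/H(120°) eclipsed 1.8; F(240°)/tBu(240°) eclipsed 3.3 → 6.2 kcal/mol.
tBu at 300° (staggered): F(240°)/tBu(300°) gauche 1.1 → 1.1 kcal/mol.
The minimum (1.1 kcal/mol) occurs with tBu at 300°.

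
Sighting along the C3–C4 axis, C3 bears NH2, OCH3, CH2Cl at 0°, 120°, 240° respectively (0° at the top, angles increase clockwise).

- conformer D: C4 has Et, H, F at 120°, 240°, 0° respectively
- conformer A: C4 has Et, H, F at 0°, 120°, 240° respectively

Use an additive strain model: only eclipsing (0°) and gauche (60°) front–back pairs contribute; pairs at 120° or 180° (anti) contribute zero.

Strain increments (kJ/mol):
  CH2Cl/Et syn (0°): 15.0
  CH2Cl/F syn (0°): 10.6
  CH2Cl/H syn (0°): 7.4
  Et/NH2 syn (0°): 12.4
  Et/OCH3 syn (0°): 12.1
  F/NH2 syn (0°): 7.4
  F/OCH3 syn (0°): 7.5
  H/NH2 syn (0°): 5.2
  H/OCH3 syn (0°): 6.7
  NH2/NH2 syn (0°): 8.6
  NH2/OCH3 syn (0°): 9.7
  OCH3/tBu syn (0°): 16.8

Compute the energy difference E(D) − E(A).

D (eclipsed): NH2–F eclipsed, OCH3–Et eclipsed, CH2Cl–H eclipsed; 7.4 + 12.1 + 7.4 = 26.9 kJ/mol.
A (eclipsed): NH2–Et eclipsed, OCH3–H eclipsed, CH2Cl–F eclipsed; 12.4 + 6.7 + 10.6 = 29.7 kJ/mol.
E(D) − E(A) = 26.9 − 29.7 = -2.8 kJ/mol.

-2.8 kJ/mol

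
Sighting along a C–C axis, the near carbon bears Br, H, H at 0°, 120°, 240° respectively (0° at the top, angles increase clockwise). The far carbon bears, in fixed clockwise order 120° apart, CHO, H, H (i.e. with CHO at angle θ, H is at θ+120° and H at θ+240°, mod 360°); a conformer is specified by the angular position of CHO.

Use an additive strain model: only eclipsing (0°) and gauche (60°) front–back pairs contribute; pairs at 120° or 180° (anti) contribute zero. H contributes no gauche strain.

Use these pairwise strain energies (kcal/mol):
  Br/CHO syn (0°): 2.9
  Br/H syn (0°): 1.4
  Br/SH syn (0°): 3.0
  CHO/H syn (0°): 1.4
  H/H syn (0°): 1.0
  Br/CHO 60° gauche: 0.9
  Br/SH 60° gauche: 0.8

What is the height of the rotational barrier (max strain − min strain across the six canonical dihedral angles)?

4.9 kcal/mol

CHO at 0° (eclipsed): Br–CHO eclipsed, H–H eclipsed, H–H eclipsed; 2.9 + 1.0 + 1.0 = 4.9 kcal/mol.
CHO at 60° (staggered): Br–CHO gauche; 0.9 = 0.9 kcal/mol.
CHO at 120° (eclipsed): Br–H eclipsed, H–CHO eclipsed, H–H eclipsed; 1.4 + 1.4 + 1.0 = 3.8 kcal/mol.
CHO at 180° (staggered): no non-H gauche contacts → 0.0 kcal/mol.
CHO at 240° (eclipsed): Br–H eclipsed, H–H eclipsed, H–CHO eclipsed; 1.4 + 1.0 + 1.4 = 3.8 kcal/mol.
CHO at 300° (staggered): Br–CHO gauche; 0.9 = 0.9 kcal/mol.
Max at 0° (4.9 kcal/mol), min at 180° (0.0 kcal/mol); barrier = 4.9 kcal/mol.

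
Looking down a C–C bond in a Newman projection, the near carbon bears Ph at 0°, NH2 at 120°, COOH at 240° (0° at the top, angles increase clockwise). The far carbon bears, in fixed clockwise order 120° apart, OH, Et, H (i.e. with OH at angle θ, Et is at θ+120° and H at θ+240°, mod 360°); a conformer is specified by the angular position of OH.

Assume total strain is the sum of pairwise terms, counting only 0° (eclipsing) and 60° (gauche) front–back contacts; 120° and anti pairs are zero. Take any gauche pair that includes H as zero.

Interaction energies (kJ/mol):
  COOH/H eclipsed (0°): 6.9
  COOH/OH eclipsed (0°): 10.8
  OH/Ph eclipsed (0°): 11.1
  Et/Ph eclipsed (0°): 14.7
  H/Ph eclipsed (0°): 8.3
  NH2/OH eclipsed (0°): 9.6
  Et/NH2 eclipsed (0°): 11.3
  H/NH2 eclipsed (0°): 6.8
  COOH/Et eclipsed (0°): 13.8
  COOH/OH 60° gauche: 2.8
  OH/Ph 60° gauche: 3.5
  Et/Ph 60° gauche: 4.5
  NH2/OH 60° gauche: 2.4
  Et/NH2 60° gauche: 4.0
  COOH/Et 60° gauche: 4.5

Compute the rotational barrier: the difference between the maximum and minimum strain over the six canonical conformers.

OH at 0° (eclipsed): Ph(0°)/OH(0°) eclipsed 11.1; NH2(120°)/Et(120°) eclipsed 11.3; COOH(240°)/H(240°) eclipsed 6.9 → 29.3 kJ/mol.
OH at 60° (staggered): Ph(0°)/OH(60°) gauche 3.5; NH2(120°)/OH(60°) gauche 2.4; NH2(120°)/Et(180°) gauche 4.0; COOH(240°)/Et(180°) gauche 4.5 → 14.4 kJ/mol.
OH at 120° (eclipsed): Ph(0°)/H(0°) eclipsed 8.3; NH2(120°)/OH(120°) eclipsed 9.6; COOH(240°)/Et(240°) eclipsed 13.8 → 31.7 kJ/mol.
OH at 180° (staggered): Ph(0°)/Et(300°) gauche 4.5; NH2(120°)/OH(180°) gauche 2.4; COOH(240°)/OH(180°) gauche 2.8; COOH(240°)/Et(300°) gauche 4.5 → 14.2 kJ/mol.
OH at 240° (eclipsed): Ph(0°)/Et(0°) eclipsed 14.7; NH2(120°)/H(120°) eclipsed 6.8; COOH(240°)/OH(240°) eclipsed 10.8 → 32.3 kJ/mol.
OH at 300° (staggered): Ph(0°)/OH(300°) gauche 3.5; Ph(0°)/Et(60°) gauche 4.5; NH2(120°)/Et(60°) gauche 4.0; COOH(240°)/OH(300°) gauche 2.8 → 14.8 kJ/mol.
Max at 240° (32.3 kJ/mol), min at 180° (14.2 kJ/mol); barrier = 18.1 kJ/mol.

18.1 kJ/mol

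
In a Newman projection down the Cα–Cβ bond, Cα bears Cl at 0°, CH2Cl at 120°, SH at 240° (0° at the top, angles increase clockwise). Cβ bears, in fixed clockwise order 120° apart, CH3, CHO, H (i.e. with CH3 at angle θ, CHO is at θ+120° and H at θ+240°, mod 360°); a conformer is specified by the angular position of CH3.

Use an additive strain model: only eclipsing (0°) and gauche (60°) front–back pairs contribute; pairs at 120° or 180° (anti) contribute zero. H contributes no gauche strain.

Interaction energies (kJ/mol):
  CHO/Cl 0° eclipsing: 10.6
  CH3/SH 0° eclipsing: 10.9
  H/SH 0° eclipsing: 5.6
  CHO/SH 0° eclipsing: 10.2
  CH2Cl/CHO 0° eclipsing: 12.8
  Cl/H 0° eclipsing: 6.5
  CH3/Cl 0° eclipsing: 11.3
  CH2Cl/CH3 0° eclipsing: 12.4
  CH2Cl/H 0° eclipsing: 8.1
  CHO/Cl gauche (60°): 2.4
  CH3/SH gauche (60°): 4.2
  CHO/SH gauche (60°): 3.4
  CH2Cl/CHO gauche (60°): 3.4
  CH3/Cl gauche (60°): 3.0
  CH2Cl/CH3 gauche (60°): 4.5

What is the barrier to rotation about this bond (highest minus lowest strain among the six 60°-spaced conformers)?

16.7 kJ/mol

CH3 at 0° (eclipsed): Cl–CH3 eclipsed, CH2Cl–CHO eclipsed, SH–H eclipsed; 11.3 + 12.8 + 5.6 = 29.7 kJ/mol.
CH3 at 60° (staggered): Cl–CH3 gauche, CH2Cl–CH3 gauche, CH2Cl–CHO gauche, SH–CHO gauche; 3.0 + 4.5 + 3.4 + 3.4 = 14.3 kJ/mol.
CH3 at 120° (eclipsed): Cl–H eclipsed, CH2Cl–CH3 eclipsed, SH–CHO eclipsed; 6.5 + 12.4 + 10.2 = 29.1 kJ/mol.
CH3 at 180° (staggered): Cl–CHO gauche, CH2Cl–CH3 gauche, SH–CH3 gauche, SH–CHO gauche; 2.4 + 4.5 + 4.2 + 3.4 = 14.5 kJ/mol.
CH3 at 240° (eclipsed): Cl–CHO eclipsed, CH2Cl–H eclipsed, SH–CH3 eclipsed; 10.6 + 8.1 + 10.9 = 29.6 kJ/mol.
CH3 at 300° (staggered): Cl–CH3 gauche, Cl–CHO gauche, CH2Cl–CHO gauche, SH–CH3 gauche; 3.0 + 2.4 + 3.4 + 4.2 = 13.0 kJ/mol.
Max at 0° (29.7 kJ/mol), min at 300° (13.0 kJ/mol); barrier = 16.7 kJ/mol.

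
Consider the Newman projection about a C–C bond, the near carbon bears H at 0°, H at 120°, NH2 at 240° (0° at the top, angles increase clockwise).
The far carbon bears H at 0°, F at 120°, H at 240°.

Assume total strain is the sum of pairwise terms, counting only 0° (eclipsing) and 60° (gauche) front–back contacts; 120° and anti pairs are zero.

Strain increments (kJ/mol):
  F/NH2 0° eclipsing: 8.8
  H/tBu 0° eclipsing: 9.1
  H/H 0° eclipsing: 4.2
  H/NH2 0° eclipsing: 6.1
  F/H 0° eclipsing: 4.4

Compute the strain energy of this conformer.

This conformer (eclipsed): H(0°)/H(0°) eclipsed 4.2; H(120°)/F(120°) eclipsed 4.4; NH2(240°)/H(240°) eclipsed 6.1 → 14.7 kJ/mol.

14.7 kJ/mol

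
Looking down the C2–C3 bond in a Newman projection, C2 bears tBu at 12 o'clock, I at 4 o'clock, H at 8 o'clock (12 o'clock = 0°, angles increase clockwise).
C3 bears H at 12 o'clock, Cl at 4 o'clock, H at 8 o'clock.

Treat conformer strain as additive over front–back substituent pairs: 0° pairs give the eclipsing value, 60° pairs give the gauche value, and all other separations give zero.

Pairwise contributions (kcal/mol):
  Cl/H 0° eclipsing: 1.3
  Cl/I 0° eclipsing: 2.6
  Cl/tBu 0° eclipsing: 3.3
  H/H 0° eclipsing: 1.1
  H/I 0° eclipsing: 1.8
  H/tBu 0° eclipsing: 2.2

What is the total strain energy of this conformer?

This conformer is eclipsed. tBu at 0° is eclipsed with H at 0° (2.2); I at 120° is eclipsed with Cl at 120° (2.6); H at 240° is eclipsed with H at 240° (1.1). Total 5.9 kcal/mol.

5.9 kcal/mol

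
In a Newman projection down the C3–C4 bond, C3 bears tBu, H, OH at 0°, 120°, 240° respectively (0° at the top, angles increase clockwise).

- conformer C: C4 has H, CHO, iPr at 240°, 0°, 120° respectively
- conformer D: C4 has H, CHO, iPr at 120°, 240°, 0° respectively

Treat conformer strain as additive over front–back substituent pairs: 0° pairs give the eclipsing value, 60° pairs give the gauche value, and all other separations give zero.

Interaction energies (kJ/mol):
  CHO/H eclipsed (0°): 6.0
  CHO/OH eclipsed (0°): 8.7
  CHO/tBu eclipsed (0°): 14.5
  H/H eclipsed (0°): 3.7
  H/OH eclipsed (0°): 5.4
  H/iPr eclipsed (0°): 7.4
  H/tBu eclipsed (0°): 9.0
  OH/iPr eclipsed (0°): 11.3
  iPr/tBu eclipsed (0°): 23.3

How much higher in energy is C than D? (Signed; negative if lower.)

C (eclipsed): tBu(0°)/CHO(0°) eclipsed 14.5; H(120°)/iPr(120°) eclipsed 7.4; OH(240°)/H(240°) eclipsed 5.4 → 27.3 kJ/mol.
D (eclipsed): tBu(0°)/iPr(0°) eclipsed 23.3; H(120°)/H(120°) eclipsed 3.7; OH(240°)/CHO(240°) eclipsed 8.7 → 35.7 kJ/mol.
E(C) − E(D) = 27.3 − 35.7 = -8.4 kJ/mol.

-8.4 kJ/mol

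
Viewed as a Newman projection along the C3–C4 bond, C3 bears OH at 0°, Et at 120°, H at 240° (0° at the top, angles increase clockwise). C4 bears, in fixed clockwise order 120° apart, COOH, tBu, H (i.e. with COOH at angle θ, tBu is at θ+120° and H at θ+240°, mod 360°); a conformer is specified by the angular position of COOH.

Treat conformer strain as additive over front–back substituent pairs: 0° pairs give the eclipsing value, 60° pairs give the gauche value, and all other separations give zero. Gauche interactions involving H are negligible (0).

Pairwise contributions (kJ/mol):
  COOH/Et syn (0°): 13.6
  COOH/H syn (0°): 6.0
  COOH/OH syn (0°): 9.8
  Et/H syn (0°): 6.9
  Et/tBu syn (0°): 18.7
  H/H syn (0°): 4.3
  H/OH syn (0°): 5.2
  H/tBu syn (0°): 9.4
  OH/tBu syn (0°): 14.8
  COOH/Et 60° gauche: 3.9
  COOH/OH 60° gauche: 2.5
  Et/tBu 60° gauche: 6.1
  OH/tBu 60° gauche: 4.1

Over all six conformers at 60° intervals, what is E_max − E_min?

COOH at 0° is eclipsed. OH at 0° is eclipsed with COOH at 0° (9.8); Et at 120° is eclipsed with tBu at 120° (18.7); H at 240° is eclipsed with H at 240° (4.3). Total 32.8 kJ/mol.
COOH at 60° is staggered. OH at 0° is gauche with COOH at 60° (2.5); Et at 120° is gauche with COOH at 60° (3.9); Et at 120° is gauche with tBu at 180° (6.1). Total 12.5 kJ/mol.
COOH at 120° is eclipsed. OH at 0° is eclipsed with H at 0° (5.2); Et at 120° is eclipsed with COOH at 120° (13.6); H at 240° is eclipsed with tBu at 240° (9.4). Total 28.2 kJ/mol.
COOH at 180° is staggered. OH at 0° is gauche with tBu at 300° (4.1); Et at 120° is gauche with COOH at 180° (3.9). Total 8.0 kJ/mol.
COOH at 240° is eclipsed. OH at 0° is eclipsed with tBu at 0° (14.8); Et at 120° is eclipsed with H at 120° (6.9); H at 240° is eclipsed with COOH at 240° (6.0). Total 27.7 kJ/mol.
COOH at 300° is staggered. OH at 0° is gauche with COOH at 300° (2.5); OH at 0° is gauche with tBu at 60° (4.1); Et at 120° is gauche with tBu at 60° (6.1). Total 12.7 kJ/mol.
Max at 0° (32.8 kJ/mol), min at 180° (8.0 kJ/mol); barrier = 24.8 kJ/mol.

24.8 kJ/mol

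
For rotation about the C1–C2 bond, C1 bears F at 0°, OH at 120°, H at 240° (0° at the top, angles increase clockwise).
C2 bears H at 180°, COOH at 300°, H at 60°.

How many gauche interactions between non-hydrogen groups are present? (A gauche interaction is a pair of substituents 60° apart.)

1

Non-H gauche pairs: F(0°)/COOH(300°) — 1 interaction.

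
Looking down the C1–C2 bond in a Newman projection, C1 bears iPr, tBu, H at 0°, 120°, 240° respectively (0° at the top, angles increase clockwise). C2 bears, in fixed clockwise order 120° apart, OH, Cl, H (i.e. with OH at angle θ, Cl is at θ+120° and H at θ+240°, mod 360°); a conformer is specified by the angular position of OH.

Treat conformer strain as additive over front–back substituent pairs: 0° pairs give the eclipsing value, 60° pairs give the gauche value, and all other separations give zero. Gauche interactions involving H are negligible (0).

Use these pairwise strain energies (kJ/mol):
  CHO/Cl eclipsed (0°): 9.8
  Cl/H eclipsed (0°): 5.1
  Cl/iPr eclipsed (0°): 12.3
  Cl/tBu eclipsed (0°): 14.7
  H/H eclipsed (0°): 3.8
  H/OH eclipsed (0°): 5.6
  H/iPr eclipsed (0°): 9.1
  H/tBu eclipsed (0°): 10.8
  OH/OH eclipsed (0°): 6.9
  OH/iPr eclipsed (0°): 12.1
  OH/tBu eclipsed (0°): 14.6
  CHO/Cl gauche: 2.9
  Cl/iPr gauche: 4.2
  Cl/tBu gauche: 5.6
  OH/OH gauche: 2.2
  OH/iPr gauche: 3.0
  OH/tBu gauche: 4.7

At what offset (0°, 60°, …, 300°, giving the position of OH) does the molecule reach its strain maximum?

0°

OH at 0° (eclipsed): iPr(0°)/OH(0°) eclipsed 12.1; tBu(120°)/Cl(120°) eclipsed 14.7; H(240°)/H(240°) eclipsed 3.8 → 30.6 kJ/mol.
OH at 60° (staggered): iPr(0°)/OH(60°) gauche 3.0; tBu(120°)/OH(60°) gauche 4.7; tBu(120°)/Cl(180°) gauche 5.6 → 13.3 kJ/mol.
OH at 120° (eclipsed): iPr(0°)/H(0°) eclipsed 9.1; tBu(120°)/OH(120°) eclipsed 14.6; H(240°)/Cl(240°) eclipsed 5.1 → 28.8 kJ/mol.
OH at 180° (staggered): iPr(0°)/Cl(300°) gauche 4.2; tBu(120°)/OH(180°) gauche 4.7 → 8.9 kJ/mol.
OH at 240° (eclipsed): iPr(0°)/Cl(0°) eclipsed 12.3; tBu(120°)/H(120°) eclipsed 10.8; H(240°)/OH(240°) eclipsed 5.6 → 28.7 kJ/mol.
OH at 300° (staggered): iPr(0°)/OH(300°) gauche 3.0; iPr(0°)/Cl(60°) gauche 4.2; tBu(120°)/Cl(60°) gauche 5.6 → 12.8 kJ/mol.
The maximum (30.6 kJ/mol) occurs with OH at 0°.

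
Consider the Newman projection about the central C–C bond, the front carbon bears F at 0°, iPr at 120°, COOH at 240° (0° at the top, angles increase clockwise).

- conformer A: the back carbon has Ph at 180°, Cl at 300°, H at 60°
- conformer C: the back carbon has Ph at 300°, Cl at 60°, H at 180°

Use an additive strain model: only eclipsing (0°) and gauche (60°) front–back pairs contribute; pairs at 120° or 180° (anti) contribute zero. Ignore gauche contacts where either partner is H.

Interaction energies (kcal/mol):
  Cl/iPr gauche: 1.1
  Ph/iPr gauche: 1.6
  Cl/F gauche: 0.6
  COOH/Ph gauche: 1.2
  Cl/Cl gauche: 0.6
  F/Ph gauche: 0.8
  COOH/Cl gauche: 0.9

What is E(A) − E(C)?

A (staggered): F–Cl gauche, iPr–Ph gauche, COOH–Ph gauche, COOH–Cl gauche; 0.6 + 1.6 + 1.2 + 0.9 = 4.3 kcal/mol.
C (staggered): F–Ph gauche, F–Cl gauche, iPr–Cl gauche, COOH–Ph gauche; 0.8 + 0.6 + 1.1 + 1.2 = 3.7 kcal/mol.
E(A) − E(C) = 4.3 − 3.7 = +0.6 kcal/mol.

+0.6 kcal/mol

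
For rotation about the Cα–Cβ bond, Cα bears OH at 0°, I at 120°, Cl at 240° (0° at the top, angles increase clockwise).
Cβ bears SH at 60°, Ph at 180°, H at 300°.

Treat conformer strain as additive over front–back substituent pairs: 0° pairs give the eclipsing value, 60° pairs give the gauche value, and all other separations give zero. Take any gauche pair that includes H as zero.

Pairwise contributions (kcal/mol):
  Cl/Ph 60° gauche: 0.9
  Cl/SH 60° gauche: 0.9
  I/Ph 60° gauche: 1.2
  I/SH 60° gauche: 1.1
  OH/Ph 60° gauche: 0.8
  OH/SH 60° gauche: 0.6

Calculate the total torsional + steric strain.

This conformer (staggered): OH–SH gauche, I–SH gauche, I–Ph gauche, Cl–Ph gauche; 0.6 + 1.1 + 1.2 + 0.9 = 3.8 kcal/mol.

3.8 kcal/mol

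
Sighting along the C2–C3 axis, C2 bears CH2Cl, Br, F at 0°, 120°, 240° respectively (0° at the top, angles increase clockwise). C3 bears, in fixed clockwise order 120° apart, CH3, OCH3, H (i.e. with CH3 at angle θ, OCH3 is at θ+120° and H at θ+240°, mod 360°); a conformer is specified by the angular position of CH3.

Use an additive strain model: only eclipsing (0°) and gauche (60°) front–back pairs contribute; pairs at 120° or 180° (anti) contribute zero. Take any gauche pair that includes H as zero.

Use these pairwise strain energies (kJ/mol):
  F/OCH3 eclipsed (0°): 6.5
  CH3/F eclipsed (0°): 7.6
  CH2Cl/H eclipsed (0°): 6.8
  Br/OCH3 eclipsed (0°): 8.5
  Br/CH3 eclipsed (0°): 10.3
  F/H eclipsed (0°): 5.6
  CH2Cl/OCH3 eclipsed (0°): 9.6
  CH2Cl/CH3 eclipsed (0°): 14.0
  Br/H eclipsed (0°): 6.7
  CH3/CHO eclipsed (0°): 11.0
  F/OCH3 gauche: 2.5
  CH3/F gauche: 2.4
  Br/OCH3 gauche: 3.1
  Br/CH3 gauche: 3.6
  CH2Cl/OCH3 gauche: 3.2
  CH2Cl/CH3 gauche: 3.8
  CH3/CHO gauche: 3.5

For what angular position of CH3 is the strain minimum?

180°

CH3 at 0° (eclipsed): CH2Cl(0°)/CH3(0°) eclipsed 14.0; Br(120°)/OCH3(120°) eclipsed 8.5; F(240°)/H(240°) eclipsed 5.6 → 28.1 kJ/mol.
CH3 at 60° (staggered): CH2Cl(0°)/CH3(60°) gauche 3.8; Br(120°)/CH3(60°) gauche 3.6; Br(120°)/OCH3(180°) gauche 3.1; F(240°)/OCH3(180°) gauche 2.5 → 13.0 kJ/mol.
CH3 at 120° (eclipsed): CH2Cl(0°)/H(0°) eclipsed 6.8; Br(120°)/CH3(120°) eclipsed 10.3; F(240°)/OCH3(240°) eclipsed 6.5 → 23.6 kJ/mol.
CH3 at 180° (staggered): CH2Cl(0°)/OCH3(300°) gauche 3.2; Br(120°)/CH3(180°) gauche 3.6; F(240°)/CH3(180°) gauche 2.4; F(240°)/OCH3(300°) gauche 2.5 → 11.7 kJ/mol.
CH3 at 240° (eclipsed): CH2Cl(0°)/OCH3(0°) eclipsed 9.6; Br(120°)/H(120°) eclipsed 6.7; F(240°)/CH3(240°) eclipsed 7.6 → 23.9 kJ/mol.
CH3 at 300° (staggered): CH2Cl(0°)/CH3(300°) gauche 3.8; CH2Cl(0°)/OCH3(60°) gauche 3.2; Br(120°)/OCH3(60°) gauche 3.1; F(240°)/CH3(300°) gauche 2.4 → 12.5 kJ/mol.
The minimum (11.7 kJ/mol) occurs with CH3 at 180°.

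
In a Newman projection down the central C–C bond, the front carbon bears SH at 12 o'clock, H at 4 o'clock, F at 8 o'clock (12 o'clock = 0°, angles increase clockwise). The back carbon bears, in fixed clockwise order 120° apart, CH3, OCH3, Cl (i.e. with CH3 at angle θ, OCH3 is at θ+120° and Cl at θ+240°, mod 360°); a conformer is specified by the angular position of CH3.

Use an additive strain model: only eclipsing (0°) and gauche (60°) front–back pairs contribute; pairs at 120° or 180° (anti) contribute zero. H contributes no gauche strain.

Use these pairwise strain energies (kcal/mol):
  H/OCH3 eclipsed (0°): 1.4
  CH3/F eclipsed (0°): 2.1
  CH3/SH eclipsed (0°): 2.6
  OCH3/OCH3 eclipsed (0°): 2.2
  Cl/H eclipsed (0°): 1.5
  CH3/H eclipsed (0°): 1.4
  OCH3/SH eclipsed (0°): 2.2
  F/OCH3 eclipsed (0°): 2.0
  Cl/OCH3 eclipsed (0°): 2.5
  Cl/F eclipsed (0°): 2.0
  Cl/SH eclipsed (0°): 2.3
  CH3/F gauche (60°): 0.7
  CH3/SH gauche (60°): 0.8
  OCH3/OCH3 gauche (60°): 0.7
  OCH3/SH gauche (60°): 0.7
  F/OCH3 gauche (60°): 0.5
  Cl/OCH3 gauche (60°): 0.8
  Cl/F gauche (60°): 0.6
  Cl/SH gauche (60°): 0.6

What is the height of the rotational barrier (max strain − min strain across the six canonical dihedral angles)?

CH3 at 0° (eclipsed): SH–CH3 eclipsed, H–OCH3 eclipsed, F–Cl eclipsed; 2.6 + 1.4 + 2.0 = 6.0 kcal/mol.
CH3 at 60° (staggered): SH–CH3 gauche, SH–Cl gauche, F–OCH3 gauche, F–Cl gauche; 0.8 + 0.6 + 0.5 + 0.6 = 2.5 kcal/mol.
CH3 at 120° (eclipsed): SH–Cl eclipsed, H–CH3 eclipsed, F–OCH3 eclipsed; 2.3 + 1.4 + 2.0 = 5.7 kcal/mol.
CH3 at 180° (staggered): SH–OCH3 gauche, SH–Cl gauche, F–CH3 gauche, F–OCH3 gauche; 0.7 + 0.6 + 0.7 + 0.5 = 2.5 kcal/mol.
CH3 at 240° (eclipsed): SH–OCH3 eclipsed, H–Cl eclipsed, F–CH3 eclipsed; 2.2 + 1.5 + 2.1 = 5.8 kcal/mol.
CH3 at 300° (staggered): SH–CH3 gauche, SH–OCH3 gauche, F–CH3 gauche, F–Cl gauche; 0.8 + 0.7 + 0.7 + 0.6 = 2.8 kcal/mol.
Max at 0° (6.0 kcal/mol), min at 60° (2.5 kcal/mol); barrier = 3.5 kcal/mol.

3.5 kcal/mol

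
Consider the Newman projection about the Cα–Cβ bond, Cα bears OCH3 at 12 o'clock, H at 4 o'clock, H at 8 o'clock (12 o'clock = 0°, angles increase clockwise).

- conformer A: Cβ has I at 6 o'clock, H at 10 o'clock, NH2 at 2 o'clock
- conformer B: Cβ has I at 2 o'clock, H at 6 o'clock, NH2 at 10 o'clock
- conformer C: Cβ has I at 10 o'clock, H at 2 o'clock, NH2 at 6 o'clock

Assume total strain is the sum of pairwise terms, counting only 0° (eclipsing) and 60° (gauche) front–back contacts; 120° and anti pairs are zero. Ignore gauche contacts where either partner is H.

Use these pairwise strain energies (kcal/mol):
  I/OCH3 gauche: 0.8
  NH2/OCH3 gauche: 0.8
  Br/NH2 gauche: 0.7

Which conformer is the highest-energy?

B

A is staggered. OCH3 at 0° is gauche with NH2 at 60° (0.8). Total 0.8 kcal/mol.
B is staggered. OCH3 at 0° is gauche with I at 60° (0.8); OCH3 at 0° is gauche with NH2 at 300° (0.8). Total 1.6 kcal/mol.
C is staggered. OCH3 at 0° is gauche with I at 300° (0.8). Total 0.8 kcal/mol.
B has the highest total (1.6 kcal/mol).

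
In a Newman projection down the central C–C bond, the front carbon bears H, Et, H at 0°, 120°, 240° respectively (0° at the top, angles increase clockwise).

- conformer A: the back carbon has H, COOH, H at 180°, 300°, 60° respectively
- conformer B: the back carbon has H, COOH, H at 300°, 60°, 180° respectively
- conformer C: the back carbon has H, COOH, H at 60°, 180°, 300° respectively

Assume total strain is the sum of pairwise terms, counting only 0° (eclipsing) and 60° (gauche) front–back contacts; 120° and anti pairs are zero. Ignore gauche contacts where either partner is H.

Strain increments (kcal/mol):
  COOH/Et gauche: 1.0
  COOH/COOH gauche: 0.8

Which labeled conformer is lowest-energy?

A

A (staggered): no non-H gauche contacts → 0.0 kcal/mol.
B is staggered. Et at 120° is gauche with COOH at 60° (1.0). Total 1.0 kcal/mol.
C is staggered. Et at 120° is gauche with COOH at 180° (1.0). Total 1.0 kcal/mol.
A has the lowest total (0.0 kcal/mol).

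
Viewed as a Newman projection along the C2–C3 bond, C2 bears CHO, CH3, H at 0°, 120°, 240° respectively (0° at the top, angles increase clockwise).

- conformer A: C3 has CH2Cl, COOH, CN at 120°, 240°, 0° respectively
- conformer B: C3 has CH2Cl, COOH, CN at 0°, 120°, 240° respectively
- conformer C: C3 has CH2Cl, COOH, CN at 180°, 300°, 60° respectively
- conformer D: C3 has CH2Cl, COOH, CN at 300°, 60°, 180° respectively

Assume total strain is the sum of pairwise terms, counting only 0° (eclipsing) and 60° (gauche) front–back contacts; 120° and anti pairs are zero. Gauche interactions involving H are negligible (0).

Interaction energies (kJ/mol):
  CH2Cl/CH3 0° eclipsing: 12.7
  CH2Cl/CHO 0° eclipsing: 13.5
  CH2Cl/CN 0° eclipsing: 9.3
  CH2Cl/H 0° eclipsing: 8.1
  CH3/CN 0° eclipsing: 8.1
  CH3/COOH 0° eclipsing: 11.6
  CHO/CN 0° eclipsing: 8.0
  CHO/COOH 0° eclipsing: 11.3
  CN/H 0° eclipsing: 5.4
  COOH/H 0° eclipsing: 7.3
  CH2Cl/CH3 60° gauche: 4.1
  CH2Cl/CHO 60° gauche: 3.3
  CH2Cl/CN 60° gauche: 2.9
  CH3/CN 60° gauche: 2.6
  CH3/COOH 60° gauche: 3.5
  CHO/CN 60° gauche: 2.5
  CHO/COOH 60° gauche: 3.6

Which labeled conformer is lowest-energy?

C

A (eclipsed): CHO(0°)/CN(0°) eclipsed 8.0; CH3(120°)/CH2Cl(120°) eclipsed 12.7; H(240°)/COOH(240°) eclipsed 7.3 → 28.0 kJ/mol.
B (eclipsed): CHO(0°)/CH2Cl(0°) eclipsed 13.5; CH3(120°)/COOH(120°) eclipsed 11.6; H(240°)/CN(240°) eclipsed 5.4 → 30.5 kJ/mol.
C (staggered): CHO(0°)/COOH(300°) gauche 3.6; CHO(0°)/CN(60°) gauche 2.5; CH3(120°)/CH2Cl(180°) gauche 4.1; CH3(120°)/CN(60°) gauche 2.6 → 12.8 kJ/mol.
D (staggered): CHO(0°)/CH2Cl(300°) gauche 3.3; CHO(0°)/COOH(60°) gauche 3.6; CH3(120°)/COOH(60°) gauche 3.5; CH3(120°)/CN(180°) gauche 2.6 → 13.0 kJ/mol.
C has the lowest total (12.8 kJ/mol).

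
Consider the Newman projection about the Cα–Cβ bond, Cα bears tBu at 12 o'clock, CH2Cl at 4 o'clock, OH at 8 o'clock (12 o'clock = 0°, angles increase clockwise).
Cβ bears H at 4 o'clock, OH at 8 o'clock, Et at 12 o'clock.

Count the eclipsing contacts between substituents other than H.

2

Non-H eclipsing pairs: tBu(0°)/Et(0°); OH(240°)/OH(240°) — 2 interactions.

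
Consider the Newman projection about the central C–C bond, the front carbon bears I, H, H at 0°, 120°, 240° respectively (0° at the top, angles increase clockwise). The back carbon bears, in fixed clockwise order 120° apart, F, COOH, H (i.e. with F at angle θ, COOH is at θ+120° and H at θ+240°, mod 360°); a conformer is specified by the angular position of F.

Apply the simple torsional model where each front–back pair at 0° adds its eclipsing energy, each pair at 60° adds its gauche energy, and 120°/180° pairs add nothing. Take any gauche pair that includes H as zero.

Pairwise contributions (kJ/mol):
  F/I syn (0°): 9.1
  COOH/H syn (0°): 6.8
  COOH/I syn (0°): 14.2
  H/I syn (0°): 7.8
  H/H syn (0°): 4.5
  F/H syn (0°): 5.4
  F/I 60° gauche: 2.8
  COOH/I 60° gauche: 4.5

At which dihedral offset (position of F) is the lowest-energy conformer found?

F at 0° (eclipsed): I–F eclipsed, H–COOH eclipsed, H–H eclipsed; 9.1 + 6.8 + 4.5 = 20.4 kJ/mol.
F at 60° (staggered): I–F gauche; 2.8 = 2.8 kJ/mol.
F at 120° (eclipsed): I–H eclipsed, H–F eclipsed, H–COOH eclipsed; 7.8 + 5.4 + 6.8 = 20.0 kJ/mol.
F at 180° (staggered): I–COOH gauche; 4.5 = 4.5 kJ/mol.
F at 240° (eclipsed): I–COOH eclipsed, H–H eclipsed, H–F eclipsed; 14.2 + 4.5 + 5.4 = 24.1 kJ/mol.
F at 300° (staggered): I–F gauche, I–COOH gauche; 2.8 + 4.5 = 7.3 kJ/mol.
The minimum (2.8 kJ/mol) occurs with F at 60°.

60°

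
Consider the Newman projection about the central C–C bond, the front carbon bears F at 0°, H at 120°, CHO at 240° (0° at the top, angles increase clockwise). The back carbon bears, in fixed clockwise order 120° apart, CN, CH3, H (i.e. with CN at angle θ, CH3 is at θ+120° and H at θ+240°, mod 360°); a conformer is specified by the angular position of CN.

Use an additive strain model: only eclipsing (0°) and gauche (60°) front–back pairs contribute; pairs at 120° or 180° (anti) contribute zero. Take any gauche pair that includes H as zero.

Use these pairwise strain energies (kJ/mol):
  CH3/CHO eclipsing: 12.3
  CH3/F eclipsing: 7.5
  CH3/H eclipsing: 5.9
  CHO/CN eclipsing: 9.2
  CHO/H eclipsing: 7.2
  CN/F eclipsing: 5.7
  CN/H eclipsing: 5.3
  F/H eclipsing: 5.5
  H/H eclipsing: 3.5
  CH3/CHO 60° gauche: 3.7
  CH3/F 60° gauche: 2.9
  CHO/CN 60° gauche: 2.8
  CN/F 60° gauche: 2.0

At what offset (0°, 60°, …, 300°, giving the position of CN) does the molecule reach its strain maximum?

CN at 0° (eclipsed): F–CN eclipsed, H–CH3 eclipsed, CHO–H eclipsed; 5.7 + 5.9 + 7.2 = 18.8 kJ/mol.
CN at 60° (staggered): F–CN gauche, CHO–CH3 gauche; 2.0 + 3.7 = 5.7 kJ/mol.
CN at 120° (eclipsed): F–H eclipsed, H–CN eclipsed, CHO–CH3 eclipsed; 5.5 + 5.3 + 12.3 = 23.1 kJ/mol.
CN at 180° (staggered): F–CH3 gauche, CHO–CN gauche, CHO–CH3 gauche; 2.9 + 2.8 + 3.7 = 9.4 kJ/mol.
CN at 240° (eclipsed): F–CH3 eclipsed, H–H eclipsed, CHO–CN eclipsed; 7.5 + 3.5 + 9.2 = 20.2 kJ/mol.
CN at 300° (staggered): F–CN gauche, F–CH3 gauche, CHO–CN gauche; 2.0 + 2.9 + 2.8 = 7.7 kJ/mol.
The maximum (23.1 kJ/mol) occurs with CN at 120°.

120°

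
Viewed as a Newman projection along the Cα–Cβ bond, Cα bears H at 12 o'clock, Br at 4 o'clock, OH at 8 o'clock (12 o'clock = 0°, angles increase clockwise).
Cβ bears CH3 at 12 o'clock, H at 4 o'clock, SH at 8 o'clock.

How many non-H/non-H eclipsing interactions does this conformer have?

1

Non-H eclipsing pairs: OH(240°)/SH(240°) — 1 interaction.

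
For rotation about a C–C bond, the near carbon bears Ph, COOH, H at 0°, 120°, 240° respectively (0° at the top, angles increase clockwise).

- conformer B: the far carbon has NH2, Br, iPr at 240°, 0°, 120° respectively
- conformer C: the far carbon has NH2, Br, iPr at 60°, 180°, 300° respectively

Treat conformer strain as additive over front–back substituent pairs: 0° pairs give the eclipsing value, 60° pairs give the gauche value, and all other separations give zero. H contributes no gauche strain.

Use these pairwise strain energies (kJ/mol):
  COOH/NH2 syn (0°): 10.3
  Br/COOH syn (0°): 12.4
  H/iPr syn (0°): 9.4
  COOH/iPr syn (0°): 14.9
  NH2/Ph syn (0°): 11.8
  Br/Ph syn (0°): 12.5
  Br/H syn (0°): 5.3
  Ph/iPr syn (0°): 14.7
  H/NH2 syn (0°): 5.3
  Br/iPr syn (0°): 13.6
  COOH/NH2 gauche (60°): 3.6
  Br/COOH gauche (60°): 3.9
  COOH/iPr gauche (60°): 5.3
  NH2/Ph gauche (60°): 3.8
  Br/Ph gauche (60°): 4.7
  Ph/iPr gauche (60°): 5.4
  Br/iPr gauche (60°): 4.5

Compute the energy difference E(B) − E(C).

+16.0 kJ/mol

B (eclipsed): Ph–Br eclipsed, COOH–iPr eclipsed, H–NH2 eclipsed; 12.5 + 14.9 + 5.3 = 32.7 kJ/mol.
C (staggered): Ph–NH2 gauche, Ph–iPr gauche, COOH–NH2 gauche, COOH–Br gauche; 3.8 + 5.4 + 3.6 + 3.9 = 16.7 kJ/mol.
E(B) − E(C) = 32.7 − 16.7 = +16.0 kJ/mol.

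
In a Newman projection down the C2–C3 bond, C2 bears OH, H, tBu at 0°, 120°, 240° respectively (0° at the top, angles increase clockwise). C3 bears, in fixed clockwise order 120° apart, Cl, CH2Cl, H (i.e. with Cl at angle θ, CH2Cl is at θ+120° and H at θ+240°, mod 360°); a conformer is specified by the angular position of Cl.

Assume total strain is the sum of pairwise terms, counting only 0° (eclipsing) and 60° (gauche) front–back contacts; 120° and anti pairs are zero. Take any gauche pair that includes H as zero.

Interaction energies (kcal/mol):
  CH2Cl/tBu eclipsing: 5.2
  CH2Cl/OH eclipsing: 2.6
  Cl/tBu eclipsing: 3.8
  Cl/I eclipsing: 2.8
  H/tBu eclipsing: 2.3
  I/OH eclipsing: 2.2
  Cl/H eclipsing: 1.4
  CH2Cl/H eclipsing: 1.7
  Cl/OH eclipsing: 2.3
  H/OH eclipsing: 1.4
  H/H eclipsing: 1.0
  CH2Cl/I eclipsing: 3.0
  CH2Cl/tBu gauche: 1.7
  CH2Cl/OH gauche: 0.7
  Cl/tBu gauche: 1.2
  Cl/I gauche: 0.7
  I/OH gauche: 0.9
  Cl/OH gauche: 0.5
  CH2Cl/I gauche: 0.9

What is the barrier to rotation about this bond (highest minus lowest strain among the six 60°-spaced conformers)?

Cl at 0° (eclipsed): OH–Cl eclipsed, H–CH2Cl eclipsed, tBu–H eclipsed; 2.3 + 1.7 + 2.3 = 6.3 kcal/mol.
Cl at 60° (staggered): OH–Cl gauche, tBu–CH2Cl gauche; 0.5 + 1.7 = 2.2 kcal/mol.
Cl at 120° (eclipsed): OH–H eclipsed, H–Cl eclipsed, tBu–CH2Cl eclipsed; 1.4 + 1.4 + 5.2 = 8.0 kcal/mol.
Cl at 180° (staggered): OH–CH2Cl gauche, tBu–Cl gauche, tBu–CH2Cl gauche; 0.7 + 1.2 + 1.7 = 3.6 kcal/mol.
Cl at 240° (eclipsed): OH–CH2Cl eclipsed, H–H eclipsed, tBu–Cl eclipsed; 2.6 + 1.0 + 3.8 = 7.4 kcal/mol.
Cl at 300° (staggered): OH–Cl gauche, OH–CH2Cl gauche, tBu–Cl gauche; 0.5 + 0.7 + 1.2 = 2.4 kcal/mol.
Max at 120° (8.0 kcal/mol), min at 60° (2.2 kcal/mol); barrier = 5.8 kcal/mol.

5.8 kcal/mol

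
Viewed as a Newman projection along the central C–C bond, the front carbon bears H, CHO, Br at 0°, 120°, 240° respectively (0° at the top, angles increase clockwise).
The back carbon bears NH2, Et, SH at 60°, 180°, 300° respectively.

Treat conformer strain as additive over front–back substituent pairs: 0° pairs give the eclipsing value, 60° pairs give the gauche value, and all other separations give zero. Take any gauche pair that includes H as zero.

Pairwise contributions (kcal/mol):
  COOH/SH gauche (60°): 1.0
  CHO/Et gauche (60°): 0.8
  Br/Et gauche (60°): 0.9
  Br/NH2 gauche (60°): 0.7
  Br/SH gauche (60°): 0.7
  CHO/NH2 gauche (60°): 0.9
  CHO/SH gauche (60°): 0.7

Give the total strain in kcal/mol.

3.3 kcal/mol

This conformer is staggered. CHO at 120° is gauche with NH2 at 60° (0.9); CHO at 120° is gauche with Et at 180° (0.8); Br at 240° is gauche with Et at 180° (0.9); Br at 240° is gauche with SH at 300° (0.7). Total 3.3 kcal/mol.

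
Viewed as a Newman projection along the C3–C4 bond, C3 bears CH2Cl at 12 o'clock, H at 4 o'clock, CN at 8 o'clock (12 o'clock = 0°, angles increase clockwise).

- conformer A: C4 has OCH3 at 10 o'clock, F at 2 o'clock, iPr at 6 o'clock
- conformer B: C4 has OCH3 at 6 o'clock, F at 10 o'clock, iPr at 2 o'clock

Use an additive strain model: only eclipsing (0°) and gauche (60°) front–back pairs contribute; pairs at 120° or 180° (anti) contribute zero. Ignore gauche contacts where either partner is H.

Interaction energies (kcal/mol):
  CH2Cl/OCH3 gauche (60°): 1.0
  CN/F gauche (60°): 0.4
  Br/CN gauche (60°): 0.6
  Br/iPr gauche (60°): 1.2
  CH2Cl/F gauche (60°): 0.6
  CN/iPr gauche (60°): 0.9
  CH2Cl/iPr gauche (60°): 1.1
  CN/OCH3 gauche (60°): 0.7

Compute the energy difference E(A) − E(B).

A (staggered): CH2Cl(0°)/OCH3(300°) gauche 1.0; CH2Cl(0°)/F(60°) gauche 0.6; CN(240°)/OCH3(300°) gauche 0.7; CN(240°)/iPr(180°) gauche 0.9 → 3.2 kcal/mol.
B (staggered): CH2Cl(0°)/F(300°) gauche 0.6; CH2Cl(0°)/iPr(60°) gauche 1.1; CN(240°)/OCH3(180°) gauche 0.7; CN(240°)/F(300°) gauche 0.4 → 2.8 kcal/mol.
E(A) − E(B) = 3.2 − 2.8 = +0.4 kcal/mol.

+0.4 kcal/mol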